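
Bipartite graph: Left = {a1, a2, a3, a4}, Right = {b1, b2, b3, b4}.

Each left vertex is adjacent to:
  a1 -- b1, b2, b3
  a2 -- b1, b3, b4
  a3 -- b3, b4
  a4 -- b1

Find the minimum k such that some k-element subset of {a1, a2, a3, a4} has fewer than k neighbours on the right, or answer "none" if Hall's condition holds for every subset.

A matching saturating every left vertex exists, for instance a1→b2, a2→b4, a3→b3, a4→b1.
By Hall's marriage theorem, this means |N(S)| ≥ |S| for every subset S, so no violating subset exists.

none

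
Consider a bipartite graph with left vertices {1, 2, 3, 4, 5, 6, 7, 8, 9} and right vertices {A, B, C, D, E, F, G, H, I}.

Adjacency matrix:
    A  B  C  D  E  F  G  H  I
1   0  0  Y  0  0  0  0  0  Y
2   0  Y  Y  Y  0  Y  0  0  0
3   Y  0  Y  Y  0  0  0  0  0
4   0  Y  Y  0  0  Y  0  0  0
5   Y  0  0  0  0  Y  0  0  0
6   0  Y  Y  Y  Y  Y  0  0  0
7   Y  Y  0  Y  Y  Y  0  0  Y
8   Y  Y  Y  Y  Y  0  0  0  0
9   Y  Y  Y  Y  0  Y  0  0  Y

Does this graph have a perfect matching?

The set {1, 2, 3, 4, 5, 6, 7, 8, 9} has only 7 neighbours ({A, B, C, D, E, F, I}), so by Hall's theorem at most 7 of the 9 left vertices can be matched.
Hence no matching covers every left vertex.

No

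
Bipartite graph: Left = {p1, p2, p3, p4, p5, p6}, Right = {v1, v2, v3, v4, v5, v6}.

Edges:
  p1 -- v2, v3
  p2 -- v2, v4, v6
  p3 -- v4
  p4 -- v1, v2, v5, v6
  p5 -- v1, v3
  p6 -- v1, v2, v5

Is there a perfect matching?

A valid assignment of size 6: p1-v3, p2-v6, p3-v4, p4-v5, p5-v1, p6-v2.
All 6 left vertices are covered.

Yes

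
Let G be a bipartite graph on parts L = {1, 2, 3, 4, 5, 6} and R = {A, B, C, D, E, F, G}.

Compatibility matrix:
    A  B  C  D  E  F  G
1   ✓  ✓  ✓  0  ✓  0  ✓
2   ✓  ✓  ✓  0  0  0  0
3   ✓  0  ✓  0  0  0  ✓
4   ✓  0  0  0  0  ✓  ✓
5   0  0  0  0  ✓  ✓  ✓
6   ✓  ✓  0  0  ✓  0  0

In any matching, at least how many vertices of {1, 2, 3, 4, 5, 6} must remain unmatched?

One maximum matching: 1→A, 2→C, 3→G, 4→F, 5→E, 6→B.
This saturates every left vertex, so 6 is the maximum.
That matches 6 of the 6, leaving 0 unmatched; no matching can do better.

0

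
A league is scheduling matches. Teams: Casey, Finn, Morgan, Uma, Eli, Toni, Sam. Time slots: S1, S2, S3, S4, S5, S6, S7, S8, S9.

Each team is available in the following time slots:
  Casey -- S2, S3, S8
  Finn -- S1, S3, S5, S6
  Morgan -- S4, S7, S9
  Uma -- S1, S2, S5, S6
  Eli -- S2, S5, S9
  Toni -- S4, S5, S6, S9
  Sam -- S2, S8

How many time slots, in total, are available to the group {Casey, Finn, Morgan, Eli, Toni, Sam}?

The union of neighbours of {Casey, Finn, Morgan, Eli, Toni, Sam} is {S1, S2, S3, S4, S5, S6, S7, S8, S9}, which has 9 elements.
Since |N(S)| = 9 ≥ |S| = 6, Hall's condition holds for this subset.

9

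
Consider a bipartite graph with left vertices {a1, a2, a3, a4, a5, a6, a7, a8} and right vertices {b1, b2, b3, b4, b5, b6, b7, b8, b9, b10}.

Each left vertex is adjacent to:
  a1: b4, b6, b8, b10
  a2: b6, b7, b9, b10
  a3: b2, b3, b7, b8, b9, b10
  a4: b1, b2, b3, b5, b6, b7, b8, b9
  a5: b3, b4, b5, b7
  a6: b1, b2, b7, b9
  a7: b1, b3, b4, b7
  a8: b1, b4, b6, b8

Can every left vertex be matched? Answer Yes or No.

For example, pair a1-b6, a2-b9, a3-b7, a4-b1, a5-b3, a6-b2, a7-b4, a8-b8.
All 8 left vertices are covered.

Yes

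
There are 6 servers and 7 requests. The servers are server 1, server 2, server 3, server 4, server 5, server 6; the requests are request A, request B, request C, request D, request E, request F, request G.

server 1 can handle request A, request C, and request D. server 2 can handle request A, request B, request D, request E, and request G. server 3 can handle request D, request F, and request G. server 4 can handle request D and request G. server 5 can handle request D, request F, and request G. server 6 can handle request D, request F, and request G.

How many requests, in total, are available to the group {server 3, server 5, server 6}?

The union of neighbours of {server 3, server 5, server 6} is {request D, request F, request G}, which has 3 elements.
Since |N(S)| = 3 ≥ |S| = 3, Hall's condition holds for this subset.

3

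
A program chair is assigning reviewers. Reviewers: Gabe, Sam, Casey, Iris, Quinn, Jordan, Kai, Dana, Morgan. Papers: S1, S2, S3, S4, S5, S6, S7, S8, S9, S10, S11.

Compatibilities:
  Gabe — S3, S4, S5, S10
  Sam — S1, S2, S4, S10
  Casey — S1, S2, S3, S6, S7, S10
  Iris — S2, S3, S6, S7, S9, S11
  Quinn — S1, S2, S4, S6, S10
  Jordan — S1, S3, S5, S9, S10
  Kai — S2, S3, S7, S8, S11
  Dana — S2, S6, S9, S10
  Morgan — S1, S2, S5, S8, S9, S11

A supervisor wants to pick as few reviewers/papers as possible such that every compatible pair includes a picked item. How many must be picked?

9

A maximum matching has 9 edges (e.g. Gabe–S3, Sam–S1, Casey–S6, Iris–S7, Quinn–S4, Jordan–S9, Kai–S8, Dana–S10, Morgan–S2).
By König's theorem the minimum vertex cover has the same size. One such cover is {Gabe, Sam, Casey, Iris, Quinn, Jordan, Kai, Dana, Morgan}.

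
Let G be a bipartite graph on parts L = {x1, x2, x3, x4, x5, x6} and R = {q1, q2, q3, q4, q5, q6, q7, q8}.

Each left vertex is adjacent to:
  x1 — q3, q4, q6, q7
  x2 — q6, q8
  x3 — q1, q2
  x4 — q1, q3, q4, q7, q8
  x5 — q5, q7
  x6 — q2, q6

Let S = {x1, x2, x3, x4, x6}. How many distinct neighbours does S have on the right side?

The union of neighbours of {x1, x2, x3, x4, x6} is {q1, q2, q3, q4, q6, q7, q8}, which has 7 elements.
Since |N(S)| = 7 ≥ |S| = 5, Hall's condition holds for this subset.

7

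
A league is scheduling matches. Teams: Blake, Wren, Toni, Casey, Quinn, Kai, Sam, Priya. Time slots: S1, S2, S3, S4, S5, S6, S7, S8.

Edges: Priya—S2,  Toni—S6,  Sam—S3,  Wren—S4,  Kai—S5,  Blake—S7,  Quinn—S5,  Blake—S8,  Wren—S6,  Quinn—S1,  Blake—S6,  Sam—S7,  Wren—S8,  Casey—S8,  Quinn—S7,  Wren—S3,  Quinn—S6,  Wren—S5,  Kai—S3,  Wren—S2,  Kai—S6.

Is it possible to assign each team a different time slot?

Yes

For example, pair Blake-S7, Wren-S4, Toni-S6, Casey-S8, Quinn-S1, Kai-S5, Sam-S3, Priya-S2.
Every team is matched, so this is a perfect matching.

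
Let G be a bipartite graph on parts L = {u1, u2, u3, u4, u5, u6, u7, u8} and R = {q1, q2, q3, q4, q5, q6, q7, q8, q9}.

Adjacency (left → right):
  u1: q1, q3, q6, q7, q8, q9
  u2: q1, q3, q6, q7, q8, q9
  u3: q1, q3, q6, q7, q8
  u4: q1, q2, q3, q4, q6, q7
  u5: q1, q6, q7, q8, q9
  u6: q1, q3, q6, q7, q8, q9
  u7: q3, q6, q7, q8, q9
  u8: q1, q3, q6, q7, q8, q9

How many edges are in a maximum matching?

A valid assignment of size 7: u1-q3, u2-q1, u3-q8, u4-q4, u5-q7, u6-q6, u7-q9.
The set {u1, u2, u3, u5, u6, u7, u8} has only 6 neighbours ({q1, q3, q6, q7, q8, q9}), so by Hall's theorem at most 7 of the 8 left vertices can be matched.

7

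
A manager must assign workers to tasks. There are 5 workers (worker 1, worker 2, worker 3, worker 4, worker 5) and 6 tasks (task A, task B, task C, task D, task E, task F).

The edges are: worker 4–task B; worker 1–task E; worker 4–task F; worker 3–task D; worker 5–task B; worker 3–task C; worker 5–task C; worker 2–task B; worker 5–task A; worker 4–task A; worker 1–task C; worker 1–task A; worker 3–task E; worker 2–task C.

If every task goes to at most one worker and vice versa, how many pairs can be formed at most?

A valid assignment of size 5: worker 1-task E, worker 2-task C, worker 3-task D, worker 4-task B, worker 5-task A.
All 5 workers are matched, so no larger matching exists.

5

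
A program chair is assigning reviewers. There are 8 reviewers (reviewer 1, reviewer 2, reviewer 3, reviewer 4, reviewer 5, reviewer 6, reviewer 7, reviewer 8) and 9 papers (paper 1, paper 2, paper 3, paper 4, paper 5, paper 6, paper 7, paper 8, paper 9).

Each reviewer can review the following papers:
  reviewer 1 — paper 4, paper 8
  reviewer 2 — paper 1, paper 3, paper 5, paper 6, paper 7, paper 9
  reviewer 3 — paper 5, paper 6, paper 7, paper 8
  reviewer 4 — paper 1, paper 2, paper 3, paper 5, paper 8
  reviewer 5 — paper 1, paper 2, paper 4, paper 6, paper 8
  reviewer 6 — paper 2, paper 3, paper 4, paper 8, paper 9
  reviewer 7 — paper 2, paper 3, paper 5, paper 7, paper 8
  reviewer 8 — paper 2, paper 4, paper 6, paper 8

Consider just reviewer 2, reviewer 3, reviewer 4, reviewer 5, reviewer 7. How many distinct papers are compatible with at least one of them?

9

The union of neighbours of {reviewer 2, reviewer 3, reviewer 4, reviewer 5, reviewer 7} is {paper 1, paper 2, paper 3, paper 4, paper 5, paper 6, paper 7, paper 8, paper 9}, which has 9 elements.
Since |N(S)| = 9 ≥ |S| = 5, Hall's condition holds for this subset.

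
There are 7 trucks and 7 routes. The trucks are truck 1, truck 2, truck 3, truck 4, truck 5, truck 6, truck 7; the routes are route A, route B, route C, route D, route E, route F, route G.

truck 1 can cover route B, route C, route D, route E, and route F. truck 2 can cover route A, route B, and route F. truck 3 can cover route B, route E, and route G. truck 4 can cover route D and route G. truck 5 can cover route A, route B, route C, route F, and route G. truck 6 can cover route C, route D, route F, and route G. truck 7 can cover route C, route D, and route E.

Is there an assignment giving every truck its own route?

Yes

One maximum matching: truck 1→route D, truck 2→route A, truck 3→route B, truck 4→route G, truck 5→route C, truck 6→route F, truck 7→route E.
All 7 trucks are covered.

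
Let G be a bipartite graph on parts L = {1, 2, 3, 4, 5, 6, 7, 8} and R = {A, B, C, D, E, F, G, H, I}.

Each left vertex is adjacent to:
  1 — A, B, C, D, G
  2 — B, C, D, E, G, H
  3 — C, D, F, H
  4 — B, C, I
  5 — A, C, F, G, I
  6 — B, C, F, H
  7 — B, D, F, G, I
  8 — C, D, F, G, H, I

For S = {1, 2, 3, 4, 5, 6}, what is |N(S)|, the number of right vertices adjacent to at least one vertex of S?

9

The union of neighbours of {1, 2, 3, 4, 5, 6} is {A, B, C, D, E, F, G, H, I}, which has 9 elements.
Since |N(S)| = 9 ≥ |S| = 6, Hall's condition holds for this subset.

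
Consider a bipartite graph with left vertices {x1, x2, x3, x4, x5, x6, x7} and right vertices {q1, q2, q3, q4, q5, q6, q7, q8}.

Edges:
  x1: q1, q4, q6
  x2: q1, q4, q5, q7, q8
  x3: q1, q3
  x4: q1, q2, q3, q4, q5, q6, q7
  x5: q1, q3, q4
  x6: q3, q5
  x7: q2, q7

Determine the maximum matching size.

7

For example, pair x1→q1, x2→q7, x3→q3, x4→q6, x5→q4, x6→q5, x7→q2.
This saturates every left vertex, so 7 is the maximum.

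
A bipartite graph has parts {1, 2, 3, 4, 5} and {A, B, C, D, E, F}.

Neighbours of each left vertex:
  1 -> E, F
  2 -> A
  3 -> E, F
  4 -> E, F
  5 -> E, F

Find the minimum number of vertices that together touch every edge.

The 3 edges 1–F, 2–A, 3–E form a matching, so any vertex cover needs at least 3 vertices (one per matched edge).
Conversely {2, E, F} meets every edge and has exactly 3 vertices, so 3 is optimal.

3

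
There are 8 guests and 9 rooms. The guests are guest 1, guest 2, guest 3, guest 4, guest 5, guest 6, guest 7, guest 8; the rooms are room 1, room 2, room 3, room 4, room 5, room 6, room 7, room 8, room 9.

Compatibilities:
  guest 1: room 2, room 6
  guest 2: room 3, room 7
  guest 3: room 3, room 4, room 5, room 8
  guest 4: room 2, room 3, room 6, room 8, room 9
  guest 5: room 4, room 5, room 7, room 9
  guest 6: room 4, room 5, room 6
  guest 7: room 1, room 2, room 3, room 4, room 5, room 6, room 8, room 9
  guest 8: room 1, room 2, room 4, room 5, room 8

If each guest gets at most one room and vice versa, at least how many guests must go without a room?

A valid assignment of size 8: guest 1→room 2, guest 2→room 3, guest 3→room 5, guest 4→room 9, guest 5→room 7, guest 6→room 6, guest 7→room 4, guest 8→room 8.
All 8 guests are matched, so no larger matching exists.
That matches 8 of the 8, leaving 0 unmatched; no matching can do better.

0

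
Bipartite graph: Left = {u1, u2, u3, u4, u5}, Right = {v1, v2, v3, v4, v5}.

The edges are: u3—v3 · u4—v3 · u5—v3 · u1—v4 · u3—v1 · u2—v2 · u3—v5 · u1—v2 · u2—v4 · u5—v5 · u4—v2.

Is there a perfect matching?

For example, pair u1→v4, u2→v2, u3→v1, u4→v3, u5→v5.
Every left vertex is matched, so this is a perfect matching.

Yes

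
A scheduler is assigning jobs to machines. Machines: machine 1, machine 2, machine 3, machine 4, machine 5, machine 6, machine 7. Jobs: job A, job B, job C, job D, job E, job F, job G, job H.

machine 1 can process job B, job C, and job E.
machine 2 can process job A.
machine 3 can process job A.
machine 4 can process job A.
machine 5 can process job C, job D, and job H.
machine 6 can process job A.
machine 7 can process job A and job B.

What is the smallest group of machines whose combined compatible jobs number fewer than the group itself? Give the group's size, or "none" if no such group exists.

Take S = {machine 2, machine 3}. Its neighbourhood is {job A}, so |N(S)| = 1 < |S| = 2.
No single vertex violates Hall's condition since each has at least one neighbour, so 2 is the minimum.

2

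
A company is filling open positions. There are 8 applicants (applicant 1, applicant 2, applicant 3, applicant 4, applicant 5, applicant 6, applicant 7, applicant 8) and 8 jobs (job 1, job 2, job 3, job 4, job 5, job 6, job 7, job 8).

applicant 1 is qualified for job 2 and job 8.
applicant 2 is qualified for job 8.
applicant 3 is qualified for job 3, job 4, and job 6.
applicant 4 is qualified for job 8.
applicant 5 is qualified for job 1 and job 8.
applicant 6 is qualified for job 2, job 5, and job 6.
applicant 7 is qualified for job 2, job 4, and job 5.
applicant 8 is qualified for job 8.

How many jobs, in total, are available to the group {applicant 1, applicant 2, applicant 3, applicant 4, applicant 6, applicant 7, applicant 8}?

6

The union of neighbours of {applicant 1, applicant 2, applicant 3, applicant 4, applicant 6, applicant 7, applicant 8} is {job 2, job 3, job 4, job 5, job 6, job 8}, which has 6 elements.
Since |N(S)| = 6 < |S| = 7, Hall's condition fails for this subset.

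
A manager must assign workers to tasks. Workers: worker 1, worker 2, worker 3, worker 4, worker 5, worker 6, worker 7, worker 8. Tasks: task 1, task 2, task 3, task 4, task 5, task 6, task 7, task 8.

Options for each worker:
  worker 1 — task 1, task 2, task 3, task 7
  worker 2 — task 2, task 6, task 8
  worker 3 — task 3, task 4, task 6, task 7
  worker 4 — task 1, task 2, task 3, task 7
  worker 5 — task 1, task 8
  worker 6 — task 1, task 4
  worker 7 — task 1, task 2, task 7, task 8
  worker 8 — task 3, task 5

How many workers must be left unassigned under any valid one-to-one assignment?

0

A valid assignment of size 8: worker 1→task 7, worker 2→task 8, worker 3→task 6, worker 4→task 3, worker 5→task 1, worker 6→task 4, worker 7→task 2, worker 8→task 5.
This saturates every worker, so 8 is the maximum.
That matches 8 of the 8, leaving 0 unmatched; no matching can do better.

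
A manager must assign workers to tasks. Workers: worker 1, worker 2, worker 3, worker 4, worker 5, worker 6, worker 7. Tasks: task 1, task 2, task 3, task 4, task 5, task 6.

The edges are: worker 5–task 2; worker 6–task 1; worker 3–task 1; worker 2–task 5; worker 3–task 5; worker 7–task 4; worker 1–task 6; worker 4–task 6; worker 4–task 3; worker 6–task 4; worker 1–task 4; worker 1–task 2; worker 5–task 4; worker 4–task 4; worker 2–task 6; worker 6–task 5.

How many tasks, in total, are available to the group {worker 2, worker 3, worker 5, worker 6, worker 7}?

The union of neighbours of {worker 2, worker 3, worker 5, worker 6, worker 7} is {task 1, task 2, task 4, task 5, task 6}, which has 5 elements.
Since |N(S)| = 5 ≥ |S| = 5, Hall's condition holds for this subset.

5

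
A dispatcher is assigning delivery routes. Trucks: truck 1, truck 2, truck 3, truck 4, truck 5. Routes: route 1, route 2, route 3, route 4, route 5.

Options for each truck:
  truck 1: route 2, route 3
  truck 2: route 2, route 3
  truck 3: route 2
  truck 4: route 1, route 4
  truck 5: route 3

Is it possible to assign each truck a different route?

No

The set {truck 1, truck 2, truck 3, truck 5} has only 2 neighbours ({route 2, route 3}), so by Hall's theorem at most 3 of the 5 trucks can be matched.
Hence no matching covers every truck.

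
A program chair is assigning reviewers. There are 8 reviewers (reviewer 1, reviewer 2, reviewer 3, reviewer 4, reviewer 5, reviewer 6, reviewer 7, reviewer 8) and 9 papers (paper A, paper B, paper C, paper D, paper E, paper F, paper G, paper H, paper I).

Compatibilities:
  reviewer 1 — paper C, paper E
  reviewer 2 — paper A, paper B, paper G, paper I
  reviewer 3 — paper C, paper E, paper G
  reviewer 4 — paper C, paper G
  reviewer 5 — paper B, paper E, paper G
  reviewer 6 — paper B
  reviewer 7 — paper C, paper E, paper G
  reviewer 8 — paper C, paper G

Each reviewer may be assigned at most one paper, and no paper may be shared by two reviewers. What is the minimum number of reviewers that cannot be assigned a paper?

3

A valid assignment of size 5: reviewer 1-paper E, reviewer 2-paper I, reviewer 3-paper G, reviewer 4-paper C, reviewer 5-paper B.
The set {reviewer 1, reviewer 3, reviewer 4, reviewer 5, reviewer 6, reviewer 7, reviewer 8} has only 4 neighbours ({paper B, paper C, paper E, paper G}), so by Hall's theorem at most 5 of the 8 reviewers can be matched.
That matches 5 of the 8, leaving 3 unmatched; no matching can do better.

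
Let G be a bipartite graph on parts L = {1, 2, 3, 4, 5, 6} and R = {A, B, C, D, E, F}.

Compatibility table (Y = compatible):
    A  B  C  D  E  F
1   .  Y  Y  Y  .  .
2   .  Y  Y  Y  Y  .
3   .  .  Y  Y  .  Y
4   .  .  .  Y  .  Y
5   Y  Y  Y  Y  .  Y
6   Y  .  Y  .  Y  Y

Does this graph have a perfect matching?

Yes

A valid assignment of size 6: 1–C, 2–B, 3–F, 4–D, 5–A, 6–E.
All 6 left vertices are covered.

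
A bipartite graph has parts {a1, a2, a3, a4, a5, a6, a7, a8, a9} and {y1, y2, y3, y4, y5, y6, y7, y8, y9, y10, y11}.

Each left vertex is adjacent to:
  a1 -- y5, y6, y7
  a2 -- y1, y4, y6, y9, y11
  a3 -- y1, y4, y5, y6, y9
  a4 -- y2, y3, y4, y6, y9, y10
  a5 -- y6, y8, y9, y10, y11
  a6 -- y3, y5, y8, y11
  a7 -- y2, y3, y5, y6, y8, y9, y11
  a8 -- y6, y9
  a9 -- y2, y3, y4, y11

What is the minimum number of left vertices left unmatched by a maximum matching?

One maximum matching: a1→y7, a2→y9, a3→y1, a4→y4, a5→y10, a6→y8, a7→y11, a8→y6, a9→y3.
This saturates every left vertex, so 9 is the maximum.
That matches 9 of the 9, leaving 0 unmatched; no matching can do better.

0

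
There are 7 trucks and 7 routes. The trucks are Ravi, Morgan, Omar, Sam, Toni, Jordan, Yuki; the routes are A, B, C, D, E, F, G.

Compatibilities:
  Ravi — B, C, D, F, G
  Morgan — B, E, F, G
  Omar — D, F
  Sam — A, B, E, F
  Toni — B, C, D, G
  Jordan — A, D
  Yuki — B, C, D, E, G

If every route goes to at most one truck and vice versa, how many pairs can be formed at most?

7

One maximum matching: Ravi-B, Morgan-E, Omar-D, Sam-F, Toni-C, Jordan-A, Yuki-G.
This saturates every truck, so 7 is the maximum.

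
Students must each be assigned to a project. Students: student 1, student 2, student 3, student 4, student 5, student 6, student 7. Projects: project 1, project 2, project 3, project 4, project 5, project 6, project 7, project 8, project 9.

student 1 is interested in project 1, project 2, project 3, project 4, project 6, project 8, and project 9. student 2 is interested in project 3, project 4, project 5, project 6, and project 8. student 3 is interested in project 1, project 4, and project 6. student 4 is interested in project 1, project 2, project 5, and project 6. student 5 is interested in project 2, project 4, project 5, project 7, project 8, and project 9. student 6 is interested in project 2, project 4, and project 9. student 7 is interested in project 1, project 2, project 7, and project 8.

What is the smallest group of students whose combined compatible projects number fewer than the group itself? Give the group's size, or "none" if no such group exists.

A matching saturating every student exists, for instance student 1→project 3, student 2→project 6, student 3→project 4, student 4→project 1, student 5→project 7, student 6→project 9, student 7→project 8.
By Hall's marriage theorem, this means |N(S)| ≥ |S| for every subset S, so no violating subset exists.

none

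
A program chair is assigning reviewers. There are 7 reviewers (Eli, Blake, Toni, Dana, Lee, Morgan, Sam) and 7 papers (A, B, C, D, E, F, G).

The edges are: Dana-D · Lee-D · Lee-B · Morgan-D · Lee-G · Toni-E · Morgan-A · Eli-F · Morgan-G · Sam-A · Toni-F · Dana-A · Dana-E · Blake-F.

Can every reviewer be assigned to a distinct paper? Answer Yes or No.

The set {Eli, Blake} has only 1 neighbour ({F}), so by Hall's theorem at most 6 of the 7 reviewers can be matched.
Hence no matching covers every reviewer.

No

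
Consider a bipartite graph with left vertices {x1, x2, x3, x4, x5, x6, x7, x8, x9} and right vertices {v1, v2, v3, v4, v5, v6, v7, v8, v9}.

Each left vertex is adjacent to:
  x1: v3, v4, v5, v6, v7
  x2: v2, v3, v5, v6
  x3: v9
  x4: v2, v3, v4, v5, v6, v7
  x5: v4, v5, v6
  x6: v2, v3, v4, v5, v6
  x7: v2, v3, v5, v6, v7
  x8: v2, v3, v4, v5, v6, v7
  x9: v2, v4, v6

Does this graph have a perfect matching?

The set {x1, x2, x4, x5, x6, x7, x8, x9} has only 6 neighbours ({v2, v3, v4, v5, v6, v7}), so by Hall's theorem at most 7 of the 9 left vertices can be matched.
Hence no matching covers every left vertex.

No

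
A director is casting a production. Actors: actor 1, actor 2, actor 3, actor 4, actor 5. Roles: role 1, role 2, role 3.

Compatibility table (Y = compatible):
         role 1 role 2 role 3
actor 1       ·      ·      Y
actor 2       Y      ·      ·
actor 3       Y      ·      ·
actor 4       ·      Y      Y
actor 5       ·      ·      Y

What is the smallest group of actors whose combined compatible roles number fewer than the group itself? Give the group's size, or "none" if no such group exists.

2

Take S = {actor 1, actor 5}. Its neighbourhood is {role 3}, so |N(S)| = 1 < |S| = 2.
No single vertex violates Hall's condition since each has at least one neighbour, so 2 is the minimum.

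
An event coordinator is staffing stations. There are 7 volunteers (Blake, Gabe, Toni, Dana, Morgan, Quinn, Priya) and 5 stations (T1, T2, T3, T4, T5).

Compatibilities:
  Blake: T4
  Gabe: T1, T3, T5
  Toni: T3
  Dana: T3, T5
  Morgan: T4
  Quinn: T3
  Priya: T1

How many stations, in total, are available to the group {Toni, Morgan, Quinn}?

2

The union of neighbours of {Toni, Morgan, Quinn} is {T3, T4}, which has 2 elements.
Since |N(S)| = 2 < |S| = 3, Hall's condition fails for this subset.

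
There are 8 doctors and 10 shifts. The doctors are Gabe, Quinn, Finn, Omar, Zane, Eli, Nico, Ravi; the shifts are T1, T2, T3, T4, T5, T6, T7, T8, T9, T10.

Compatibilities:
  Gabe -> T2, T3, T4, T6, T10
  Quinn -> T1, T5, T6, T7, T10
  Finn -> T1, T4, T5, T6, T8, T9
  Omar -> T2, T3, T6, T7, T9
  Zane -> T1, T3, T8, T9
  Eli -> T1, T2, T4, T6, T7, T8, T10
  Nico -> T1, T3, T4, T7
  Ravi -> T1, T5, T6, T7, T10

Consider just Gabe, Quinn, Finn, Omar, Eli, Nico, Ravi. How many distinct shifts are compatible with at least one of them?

10

The union of neighbours of {Gabe, Quinn, Finn, Omar, Eli, Nico, Ravi} is {T1, T2, T3, T4, T5, T6, T7, T8, T9, T10}, which has 10 elements.
Since |N(S)| = 10 ≥ |S| = 7, Hall's condition holds for this subset.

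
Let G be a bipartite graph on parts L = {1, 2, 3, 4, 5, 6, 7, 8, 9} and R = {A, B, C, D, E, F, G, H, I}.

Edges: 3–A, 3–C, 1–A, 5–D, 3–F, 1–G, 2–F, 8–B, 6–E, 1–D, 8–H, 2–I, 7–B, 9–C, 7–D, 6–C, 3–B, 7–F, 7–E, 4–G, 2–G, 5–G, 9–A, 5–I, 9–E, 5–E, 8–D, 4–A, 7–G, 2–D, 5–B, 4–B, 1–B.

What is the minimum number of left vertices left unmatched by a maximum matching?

One maximum matching: 1–B, 2–I, 3–F, 4–A, 5–D, 6–C, 7–G, 8–H, 9–E.
This saturates every left vertex, so 9 is the maximum.
That matches 9 of the 9, leaving 0 unmatched; no matching can do better.

0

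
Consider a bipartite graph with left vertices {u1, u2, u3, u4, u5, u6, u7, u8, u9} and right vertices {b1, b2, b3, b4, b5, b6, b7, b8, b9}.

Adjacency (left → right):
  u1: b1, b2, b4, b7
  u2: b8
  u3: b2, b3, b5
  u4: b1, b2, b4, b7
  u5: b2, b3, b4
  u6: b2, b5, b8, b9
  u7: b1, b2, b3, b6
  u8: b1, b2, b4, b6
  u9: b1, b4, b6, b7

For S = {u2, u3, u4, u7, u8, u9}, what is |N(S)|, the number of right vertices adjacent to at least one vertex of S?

8

The union of neighbours of {u2, u3, u4, u7, u8, u9} is {b1, b2, b3, b4, b5, b6, b7, b8}, which has 8 elements.
Since |N(S)| = 8 ≥ |S| = 6, Hall's condition holds for this subset.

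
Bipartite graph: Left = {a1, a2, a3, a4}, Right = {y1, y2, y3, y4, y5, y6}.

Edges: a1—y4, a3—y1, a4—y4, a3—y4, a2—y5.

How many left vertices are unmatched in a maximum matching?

For example, pair a1→y4, a2→y5, a3→y1.
The set {a1, a4} has only 1 neighbour ({y4}), so by Hall's theorem at most 3 of the 4 left vertices can be matched.
That matches 3 of the 4, leaving 1 unmatched; no matching can do better.

1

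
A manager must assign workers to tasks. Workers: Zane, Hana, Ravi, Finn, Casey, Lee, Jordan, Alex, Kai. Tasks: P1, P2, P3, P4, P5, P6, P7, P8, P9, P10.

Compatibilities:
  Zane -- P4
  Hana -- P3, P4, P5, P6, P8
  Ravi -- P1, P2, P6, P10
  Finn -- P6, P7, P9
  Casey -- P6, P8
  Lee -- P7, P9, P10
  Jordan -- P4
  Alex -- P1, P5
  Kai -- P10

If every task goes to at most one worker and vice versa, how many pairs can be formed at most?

A valid assignment of size 8: Zane→P4, Hana→P3, Ravi→P1, Finn→P7, Casey→P8, Lee→P9, Alex→P5, Kai→P10.
The set {Zane, Jordan} has only 1 neighbour ({P4}), so by Hall's theorem at most 8 of the 9 workers can be matched.

8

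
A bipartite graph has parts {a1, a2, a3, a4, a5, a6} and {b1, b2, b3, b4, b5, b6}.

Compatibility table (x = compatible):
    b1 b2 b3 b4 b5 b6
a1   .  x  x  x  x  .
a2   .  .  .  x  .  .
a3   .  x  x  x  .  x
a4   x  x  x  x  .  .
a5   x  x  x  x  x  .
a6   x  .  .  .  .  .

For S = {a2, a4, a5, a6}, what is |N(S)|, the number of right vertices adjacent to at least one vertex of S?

The union of neighbours of {a2, a4, a5, a6} is {b1, b2, b3, b4, b5}, which has 5 elements.
Since |N(S)| = 5 ≥ |S| = 4, Hall's condition holds for this subset.

5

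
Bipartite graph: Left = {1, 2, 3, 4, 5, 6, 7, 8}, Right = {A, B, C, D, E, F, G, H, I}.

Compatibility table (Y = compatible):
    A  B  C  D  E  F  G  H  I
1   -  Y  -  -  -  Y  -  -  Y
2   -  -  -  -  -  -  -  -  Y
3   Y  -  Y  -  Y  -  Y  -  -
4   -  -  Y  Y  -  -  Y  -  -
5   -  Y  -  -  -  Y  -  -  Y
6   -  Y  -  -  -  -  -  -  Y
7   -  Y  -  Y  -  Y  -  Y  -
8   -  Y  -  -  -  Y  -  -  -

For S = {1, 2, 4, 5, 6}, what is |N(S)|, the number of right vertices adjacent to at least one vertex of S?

6

The union of neighbours of {1, 2, 4, 5, 6} is {B, C, D, F, G, I}, which has 6 elements.
Since |N(S)| = 6 ≥ |S| = 5, Hall's condition holds for this subset.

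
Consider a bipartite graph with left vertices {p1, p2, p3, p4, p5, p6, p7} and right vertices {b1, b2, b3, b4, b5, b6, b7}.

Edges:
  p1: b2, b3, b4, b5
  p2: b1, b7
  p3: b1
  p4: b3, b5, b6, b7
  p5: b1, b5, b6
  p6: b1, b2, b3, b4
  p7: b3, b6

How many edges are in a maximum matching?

7

For example, pair p1–b2, p2–b7, p3–b1, p4–b6, p5–b5, p6–b4, p7–b3.
All 7 left vertices are matched, so no larger matching exists.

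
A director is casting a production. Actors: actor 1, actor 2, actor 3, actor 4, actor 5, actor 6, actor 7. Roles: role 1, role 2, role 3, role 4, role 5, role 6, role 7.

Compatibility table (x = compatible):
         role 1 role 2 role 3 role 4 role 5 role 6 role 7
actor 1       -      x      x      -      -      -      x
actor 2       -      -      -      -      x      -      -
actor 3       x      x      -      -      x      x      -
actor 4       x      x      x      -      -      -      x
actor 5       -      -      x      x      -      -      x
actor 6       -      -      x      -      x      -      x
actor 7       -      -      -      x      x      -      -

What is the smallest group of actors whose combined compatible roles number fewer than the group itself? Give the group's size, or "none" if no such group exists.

none

A matching saturating every actor exists, for instance actor 1→role 2, actor 2→role 5, actor 3→role 6, actor 4→role 1, actor 5→role 7, actor 6→role 3, actor 7→role 4.
By Hall's marriage theorem, this means |N(S)| ≥ |S| for every subset S, so no violating subset exists.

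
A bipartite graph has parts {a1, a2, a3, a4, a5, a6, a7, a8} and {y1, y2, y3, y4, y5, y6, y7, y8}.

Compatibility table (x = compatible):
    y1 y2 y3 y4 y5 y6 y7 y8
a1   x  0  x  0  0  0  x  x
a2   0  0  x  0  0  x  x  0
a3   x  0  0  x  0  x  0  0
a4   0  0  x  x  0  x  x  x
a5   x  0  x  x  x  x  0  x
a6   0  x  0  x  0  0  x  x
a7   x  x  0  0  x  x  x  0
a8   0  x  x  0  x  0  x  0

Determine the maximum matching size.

8

A valid assignment of size 8: a1–y1, a2–y6, a3–y4, a4–y7, a5–y5, a6–y8, a7–y2, a8–y3.
All 8 left vertices are matched, so no larger matching exists.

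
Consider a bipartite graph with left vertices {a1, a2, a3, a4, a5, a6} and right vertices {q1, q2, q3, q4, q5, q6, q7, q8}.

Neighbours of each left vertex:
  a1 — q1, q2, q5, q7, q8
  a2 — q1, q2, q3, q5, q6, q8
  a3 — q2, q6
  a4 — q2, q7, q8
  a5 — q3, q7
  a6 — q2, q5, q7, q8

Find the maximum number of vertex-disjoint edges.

A valid assignment of size 6: a1–q7, a2–q1, a3–q6, a4–q2, a5–q3, a6–q8.
All 6 left vertices are matched, so no larger matching exists.

6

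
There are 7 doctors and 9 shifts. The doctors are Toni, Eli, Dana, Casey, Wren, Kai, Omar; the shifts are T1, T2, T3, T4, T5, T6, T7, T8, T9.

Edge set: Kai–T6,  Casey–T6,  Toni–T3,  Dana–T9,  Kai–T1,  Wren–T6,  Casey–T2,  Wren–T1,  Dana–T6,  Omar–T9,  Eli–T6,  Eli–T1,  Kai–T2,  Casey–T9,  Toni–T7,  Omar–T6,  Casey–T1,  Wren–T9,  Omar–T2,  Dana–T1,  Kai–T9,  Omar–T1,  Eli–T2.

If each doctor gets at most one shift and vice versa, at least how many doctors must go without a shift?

A valid assignment of size 5: Toni-T7, Eli-T2, Dana-T6, Casey-T1, Wren-T9.
The set {Eli, Dana, Casey, Wren, Kai, Omar} has only 4 neighbours ({T1, T2, T6, T9}), so by Hall's theorem at most 5 of the 7 doctors can be matched.
That matches 5 of the 7, leaving 2 unmatched; no matching can do better.

2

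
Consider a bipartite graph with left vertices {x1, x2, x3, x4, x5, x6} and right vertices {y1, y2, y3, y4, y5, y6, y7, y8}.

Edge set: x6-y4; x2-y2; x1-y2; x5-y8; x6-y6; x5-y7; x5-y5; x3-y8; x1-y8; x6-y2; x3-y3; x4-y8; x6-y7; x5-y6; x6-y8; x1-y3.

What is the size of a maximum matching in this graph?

5

A valid assignment of size 5: x1–y8, x2–y2, x3–y3, x5–y6, x6–y7.
The set {x1, x2, x3, x4} has only 3 neighbours ({y2, y3, y8}), so by Hall's theorem at most 5 of the 6 left vertices can be matched.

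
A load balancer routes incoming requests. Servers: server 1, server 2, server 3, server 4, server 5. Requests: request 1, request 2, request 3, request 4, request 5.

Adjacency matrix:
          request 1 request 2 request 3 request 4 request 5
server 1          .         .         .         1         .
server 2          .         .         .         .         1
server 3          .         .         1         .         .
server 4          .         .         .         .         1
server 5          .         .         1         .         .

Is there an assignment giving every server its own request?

The set {server 2, server 3, server 4, server 5} has only 2 neighbours ({request 3, request 5}), so by Hall's theorem at most 3 of the 5 servers can be matched.
Hence no matching covers every server.

No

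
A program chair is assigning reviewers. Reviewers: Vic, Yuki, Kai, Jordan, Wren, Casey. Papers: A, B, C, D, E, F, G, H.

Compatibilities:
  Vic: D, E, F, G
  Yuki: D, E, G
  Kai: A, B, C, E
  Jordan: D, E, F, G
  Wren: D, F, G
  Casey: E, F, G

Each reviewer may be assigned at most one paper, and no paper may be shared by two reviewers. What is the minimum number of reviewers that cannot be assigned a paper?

A valid assignment of size 5: Vic-E, Yuki-G, Kai-B, Jordan-D, Wren-F.
The set {Vic, Yuki, Jordan, Wren, Casey} has only 4 neighbours ({D, E, F, G}), so by Hall's theorem at most 5 of the 6 reviewers can be matched.
That matches 5 of the 6, leaving 1 unmatched; no matching can do better.

1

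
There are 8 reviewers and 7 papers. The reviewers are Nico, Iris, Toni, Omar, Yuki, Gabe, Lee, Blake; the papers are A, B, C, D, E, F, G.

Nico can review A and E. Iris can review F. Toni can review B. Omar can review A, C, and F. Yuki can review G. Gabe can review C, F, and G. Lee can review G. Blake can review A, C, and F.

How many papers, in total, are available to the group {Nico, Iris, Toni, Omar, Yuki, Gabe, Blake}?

The union of neighbours of {Nico, Iris, Toni, Omar, Yuki, Gabe, Blake} is {A, B, C, E, F, G}, which has 6 elements.
Since |N(S)| = 6 < |S| = 7, Hall's condition fails for this subset.

6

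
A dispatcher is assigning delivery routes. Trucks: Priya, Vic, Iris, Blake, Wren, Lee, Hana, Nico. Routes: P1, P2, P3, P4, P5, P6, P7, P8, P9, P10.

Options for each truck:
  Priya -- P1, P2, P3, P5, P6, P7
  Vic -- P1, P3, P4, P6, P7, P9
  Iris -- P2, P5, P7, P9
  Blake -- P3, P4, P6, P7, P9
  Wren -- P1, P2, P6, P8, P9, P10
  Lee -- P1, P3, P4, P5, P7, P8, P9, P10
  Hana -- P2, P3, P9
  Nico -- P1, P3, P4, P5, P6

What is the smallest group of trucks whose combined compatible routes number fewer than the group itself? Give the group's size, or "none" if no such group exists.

none

A matching saturating every truck exists, for instance Priya→P2, Vic→P6, Iris→P5, Blake→P7, Wren→P8, Lee→P3, Hana→P9, Nico→P1.
By Hall's marriage theorem, this means |N(S)| ≥ |S| for every subset S, so no violating subset exists.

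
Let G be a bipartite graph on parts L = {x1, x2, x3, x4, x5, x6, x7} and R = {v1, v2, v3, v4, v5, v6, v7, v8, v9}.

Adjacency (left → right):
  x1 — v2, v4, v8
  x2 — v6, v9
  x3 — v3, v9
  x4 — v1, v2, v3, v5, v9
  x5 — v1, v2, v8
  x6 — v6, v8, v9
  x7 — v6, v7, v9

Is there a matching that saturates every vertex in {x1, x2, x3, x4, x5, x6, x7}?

One maximum matching: x1–v4, x2–v9, x3–v3, x4–v2, x5–v1, x6–v8, x7–v6.
All 7 left vertices are covered.

Yes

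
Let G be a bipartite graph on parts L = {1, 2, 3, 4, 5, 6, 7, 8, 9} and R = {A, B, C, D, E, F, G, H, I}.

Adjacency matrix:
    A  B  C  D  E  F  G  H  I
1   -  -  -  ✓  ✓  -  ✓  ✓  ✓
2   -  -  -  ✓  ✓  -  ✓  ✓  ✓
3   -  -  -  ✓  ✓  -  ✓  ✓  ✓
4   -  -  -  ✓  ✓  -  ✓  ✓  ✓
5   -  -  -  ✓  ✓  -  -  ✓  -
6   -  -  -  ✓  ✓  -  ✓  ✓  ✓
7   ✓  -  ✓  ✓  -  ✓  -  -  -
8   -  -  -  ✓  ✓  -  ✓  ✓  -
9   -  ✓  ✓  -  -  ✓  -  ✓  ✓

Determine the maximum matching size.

7

For example, pair 1–I, 2–D, 3–G, 4–H, 5–E, 7–F, 9–B.
The set {1, 2, 3, 4, 5, 6, 8} has only 5 neighbours ({D, E, G, H, I}), so by Hall's theorem at most 7 of the 9 left vertices can be matched.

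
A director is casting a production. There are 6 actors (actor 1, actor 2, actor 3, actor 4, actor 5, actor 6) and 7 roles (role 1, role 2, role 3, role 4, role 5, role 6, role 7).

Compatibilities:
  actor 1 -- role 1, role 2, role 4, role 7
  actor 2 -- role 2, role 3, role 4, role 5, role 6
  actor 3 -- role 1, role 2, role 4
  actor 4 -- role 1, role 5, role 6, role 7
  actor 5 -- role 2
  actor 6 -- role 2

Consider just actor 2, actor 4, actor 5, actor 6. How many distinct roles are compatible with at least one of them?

The union of neighbours of {actor 2, actor 4, actor 5, actor 6} is {role 1, role 2, role 3, role 4, role 5, role 6, role 7}, which has 7 elements.
Since |N(S)| = 7 ≥ |S| = 4, Hall's condition holds for this subset.

7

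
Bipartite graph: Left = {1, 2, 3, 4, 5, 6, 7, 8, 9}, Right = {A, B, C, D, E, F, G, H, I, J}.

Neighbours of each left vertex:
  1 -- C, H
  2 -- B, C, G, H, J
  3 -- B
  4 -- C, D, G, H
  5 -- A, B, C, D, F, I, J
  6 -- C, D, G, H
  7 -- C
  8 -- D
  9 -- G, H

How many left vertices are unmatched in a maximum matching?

2

A valid assignment of size 7: 1→H, 2→J, 3→B, 4→G, 5→A, 6→D, 7→C.
The set {1, 4, 6, 7, 8, 9} has only 4 neighbours ({C, D, G, H}), so by Hall's theorem at most 7 of the 9 left vertices can be matched.
That matches 7 of the 9, leaving 2 unmatched; no matching can do better.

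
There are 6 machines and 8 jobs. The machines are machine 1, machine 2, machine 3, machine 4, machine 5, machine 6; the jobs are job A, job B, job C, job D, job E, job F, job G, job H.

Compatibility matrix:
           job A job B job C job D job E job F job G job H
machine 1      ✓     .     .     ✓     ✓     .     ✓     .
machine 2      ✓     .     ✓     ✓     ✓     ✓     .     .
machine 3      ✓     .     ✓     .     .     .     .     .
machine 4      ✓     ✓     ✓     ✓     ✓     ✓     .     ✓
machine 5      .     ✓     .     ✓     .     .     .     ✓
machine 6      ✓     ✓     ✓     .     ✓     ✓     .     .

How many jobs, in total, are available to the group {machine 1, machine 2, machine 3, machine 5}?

The union of neighbours of {machine 1, machine 2, machine 3, machine 5} is {job A, job B, job C, job D, job E, job F, job G, job H}, which has 8 elements.
Since |N(S)| = 8 ≥ |S| = 4, Hall's condition holds for this subset.

8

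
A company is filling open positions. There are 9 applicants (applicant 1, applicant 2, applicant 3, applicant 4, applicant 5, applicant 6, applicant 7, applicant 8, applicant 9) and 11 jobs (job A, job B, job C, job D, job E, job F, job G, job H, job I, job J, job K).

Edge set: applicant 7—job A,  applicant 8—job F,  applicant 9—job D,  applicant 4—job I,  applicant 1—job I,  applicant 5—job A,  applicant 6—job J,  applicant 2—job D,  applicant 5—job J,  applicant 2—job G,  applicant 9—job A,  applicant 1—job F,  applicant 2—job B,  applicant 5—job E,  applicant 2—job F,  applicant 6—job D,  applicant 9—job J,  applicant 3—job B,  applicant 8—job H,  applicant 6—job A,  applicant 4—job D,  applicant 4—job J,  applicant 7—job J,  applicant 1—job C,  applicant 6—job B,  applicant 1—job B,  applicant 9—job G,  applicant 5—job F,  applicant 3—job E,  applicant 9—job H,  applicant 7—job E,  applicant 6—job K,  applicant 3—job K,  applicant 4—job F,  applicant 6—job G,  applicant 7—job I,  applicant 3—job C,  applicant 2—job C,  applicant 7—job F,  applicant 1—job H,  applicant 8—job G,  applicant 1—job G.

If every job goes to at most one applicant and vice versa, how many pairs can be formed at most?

One maximum matching: applicant 1-job H, applicant 2-job D, applicant 3-job E, applicant 4-job I, applicant 5-job A, applicant 6-job K, applicant 7-job F, applicant 8-job G, applicant 9-job J.
All 9 applicants are matched, so no larger matching exists.

9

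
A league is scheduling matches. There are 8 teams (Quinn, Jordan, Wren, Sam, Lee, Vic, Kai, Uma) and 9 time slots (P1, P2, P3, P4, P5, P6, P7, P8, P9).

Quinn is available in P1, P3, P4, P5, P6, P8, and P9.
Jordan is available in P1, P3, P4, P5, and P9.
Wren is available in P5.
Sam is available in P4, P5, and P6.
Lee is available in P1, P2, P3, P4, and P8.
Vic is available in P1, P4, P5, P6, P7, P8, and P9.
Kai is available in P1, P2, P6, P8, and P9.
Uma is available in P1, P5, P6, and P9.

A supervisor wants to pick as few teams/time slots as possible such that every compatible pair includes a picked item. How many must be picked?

A maximum matching has 8 edges (e.g. Quinn–P8, Jordan–P9, Wren–P5, Sam–P6, Lee–P3, Vic–P7, Kai–P2, Uma–P1).
By König's theorem the minimum vertex cover has the same size. One such cover is {Quinn, Jordan, Wren, Sam, Lee, Vic, Kai, Uma}.

8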